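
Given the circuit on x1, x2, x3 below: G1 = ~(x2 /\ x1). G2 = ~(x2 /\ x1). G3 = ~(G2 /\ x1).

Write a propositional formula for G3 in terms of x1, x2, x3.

~((~(x2 /\ x1)) /\ x1)

G2 = ~(x2 /\ x1)
G3 = ~(G2 /\ x1) = ~((~(x2 /\ x1)) /\ x1)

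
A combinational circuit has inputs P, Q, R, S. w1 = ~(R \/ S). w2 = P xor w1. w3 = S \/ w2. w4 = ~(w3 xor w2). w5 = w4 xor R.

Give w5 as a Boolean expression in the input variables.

(~((S \/ (P xor (~(R \/ S)))) xor (P xor (~(R \/ S))))) xor R

w1 = ~(R \/ S)
w2 = P xor w1 = P xor (~(R \/ S))
w3 = S \/ w2 = S \/ (P xor (~(R \/ S)))
w4 = ~(w3 xor w2) = ~((S \/ (P xor (~(R \/ S)))) xor (P xor (~(R \/ S))))
w5 = w4 xor R = (~((S \/ (P xor (~(R \/ S)))) xor (P xor (~(R \/ S))))) xor R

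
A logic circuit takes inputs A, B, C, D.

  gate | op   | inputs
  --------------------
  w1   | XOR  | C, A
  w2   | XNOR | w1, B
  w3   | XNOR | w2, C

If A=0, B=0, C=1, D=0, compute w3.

w1 = 1 XOR 0 = 1
w2 = 1 XNOR 0 = 0
w3 = 0 XNOR 1 = 0

0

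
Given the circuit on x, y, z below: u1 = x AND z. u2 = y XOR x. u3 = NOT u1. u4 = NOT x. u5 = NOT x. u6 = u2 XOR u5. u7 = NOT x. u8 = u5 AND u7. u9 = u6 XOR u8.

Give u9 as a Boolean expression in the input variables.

u2 = y XOR x
u5 = NOT x
u6 = u2 XOR u5 = (y XOR x) XOR NOT x
u7 = NOT x
u8 = u5 AND u7 = NOT x AND NOT x
u9 = u6 XOR u8 = ((y XOR x) XOR NOT x) XOR (NOT x AND NOT x)

((y XOR x) XOR NOT x) XOR (NOT x AND NOT x)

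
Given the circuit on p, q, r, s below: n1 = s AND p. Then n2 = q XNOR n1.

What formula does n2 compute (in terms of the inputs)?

q XNOR (s AND p)

n1 = s AND p
n2 = q XNOR n1 = q XNOR (s AND p)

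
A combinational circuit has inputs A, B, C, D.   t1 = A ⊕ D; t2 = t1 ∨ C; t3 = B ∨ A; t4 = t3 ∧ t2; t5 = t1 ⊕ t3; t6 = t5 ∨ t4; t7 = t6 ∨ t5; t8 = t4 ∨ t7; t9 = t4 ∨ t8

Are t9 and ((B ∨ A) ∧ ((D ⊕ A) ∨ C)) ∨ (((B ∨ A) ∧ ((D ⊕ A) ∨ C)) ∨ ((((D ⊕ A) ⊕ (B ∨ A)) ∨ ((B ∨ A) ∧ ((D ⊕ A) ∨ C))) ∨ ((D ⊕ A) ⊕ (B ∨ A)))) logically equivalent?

t1 = A ⊕ D
t2 = t1 ∨ C = (A ⊕ D) ∨ C
t3 = B ∨ A
t4 = t3 ∧ t2 = (B ∨ A) ∧ ((A ⊕ D) ∨ C)
t5 = t1 ⊕ t3 = (A ⊕ D) ⊕ (B ∨ A)
t6 = t5 ∨ t4 = ((A ⊕ D) ⊕ (B ∨ A)) ∨ ((B ∨ A) ∧ ((A ⊕ D) ∨ C))
t7 = t6 ∨ t5 = (((A ⊕ D) ⊕ (B ∨ A)) ∨ ((B ∨ A) ∧ ((A ⊕ D) ∨ C))) ∨ ((A ⊕ D) ⊕ (B ∨ A))
t8 = t4 ∨ t7 = ((B ∨ A) ∧ ((A ⊕ D) ∨ C)) ∨ ((((A ⊕ D) ⊕ (B ∨ A)) ∨ ((B ∨ A) ∧ ((A ⊕ D) ∨ C))) ∨ ((A ⊕ D) ⊕ (B ∨ A)))
t9 = t4 ∨ t8 = ((B ∨ A) ∧ ((A ⊕ D) ∨ C)) ∨ (((B ∨ A) ∧ ((A ⊕ D) ∨ C)) ∨ ((((A ⊕ D) ⊕ (B ∨ A)) ∨ ((B ∨ A) ∧ ((A ⊕ D) ∨ C))) ∨ ((A ⊕ D) ⊕ (B ∨ A))))
At A=0, B=0, C=0, D=0: circuit gives 0, formula gives 0.
At A=0, B=0, C=0, D=1: circuit gives 1, formula gives 1.
Agrees on all 16 inputs.

Yes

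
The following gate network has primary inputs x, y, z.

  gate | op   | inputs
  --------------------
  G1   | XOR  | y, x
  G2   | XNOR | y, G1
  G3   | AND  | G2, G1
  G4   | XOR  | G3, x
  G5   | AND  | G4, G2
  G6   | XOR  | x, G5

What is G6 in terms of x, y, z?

G1 = y XOR x
G2 = y XNOR G1 = y XNOR (y XOR x)
G3 = G2 AND G1 = (y XNOR (y XOR x)) AND (y XOR x)
G4 = G3 XOR x = ((y XNOR (y XOR x)) AND (y XOR x)) XOR x
G5 = G4 AND G2 = (((y XNOR (y XOR x)) AND (y XOR x)) XOR x) AND (y XNOR (y XOR x))
G6 = x XOR G5 = x XOR ((((y XNOR (y XOR x)) AND (y XOR x)) XOR x) AND (y XNOR (y XOR x)))

x XOR ((((y XNOR (y XOR x)) AND (y XOR x)) XOR x) AND (y XNOR (y XOR x)))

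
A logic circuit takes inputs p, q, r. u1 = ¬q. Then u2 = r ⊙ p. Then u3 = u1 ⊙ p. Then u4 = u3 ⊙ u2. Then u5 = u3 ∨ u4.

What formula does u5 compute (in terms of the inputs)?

u1 = ¬q
u2 = r ⊙ p
u3 = u1 ⊙ p = ¬q ⊙ p
u4 = u3 ⊙ u2 = (¬q ⊙ p) ⊙ (r ⊙ p)
u5 = u3 ∨ u4 = (¬q ⊙ p) ∨ ((¬q ⊙ p) ⊙ (r ⊙ p))

(¬q ⊙ p) ∨ ((¬q ⊙ p) ⊙ (r ⊙ p))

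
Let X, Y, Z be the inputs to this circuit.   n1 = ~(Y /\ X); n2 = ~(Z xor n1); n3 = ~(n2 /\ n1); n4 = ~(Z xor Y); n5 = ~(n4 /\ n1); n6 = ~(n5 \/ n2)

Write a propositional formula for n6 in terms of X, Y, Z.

~((~((~(Z xor Y)) /\ (~(Y /\ X)))) \/ (~(Z xor (~(Y /\ X)))))

n1 = ~(Y /\ X)
n2 = ~(Z xor n1) = ~(Z xor (~(Y /\ X)))
n4 = ~(Z xor Y)
n5 = ~(n4 /\ n1) = ~((~(Z xor Y)) /\ (~(Y /\ X)))
n6 = ~(n5 \/ n2) = ~((~((~(Z xor Y)) /\ (~(Y /\ X)))) \/ (~(Z xor (~(Y /\ X)))))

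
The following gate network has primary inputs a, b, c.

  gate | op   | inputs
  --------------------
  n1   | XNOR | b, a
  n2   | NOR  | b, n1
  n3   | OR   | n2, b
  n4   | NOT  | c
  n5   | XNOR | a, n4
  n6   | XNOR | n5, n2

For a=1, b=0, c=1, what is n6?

0

n1 = 0 XNOR 1 = 0
n2 = 0 NOR 0 = 1
n4 = NOT 1 = 0
n5 = 1 XNOR 0 = 0
n6 = 0 XNOR 1 = 0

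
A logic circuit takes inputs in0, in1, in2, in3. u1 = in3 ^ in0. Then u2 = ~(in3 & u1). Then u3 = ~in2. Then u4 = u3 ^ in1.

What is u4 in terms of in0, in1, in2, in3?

u3 = ~in2
u4 = u3 ^ in1 = ~in2 ^ in1

~in2 ^ in1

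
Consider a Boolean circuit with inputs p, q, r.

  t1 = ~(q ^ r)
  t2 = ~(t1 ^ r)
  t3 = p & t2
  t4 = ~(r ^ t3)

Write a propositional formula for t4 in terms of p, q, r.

~(r ^ (p & (~((~(q ^ r)) ^ r))))

t1 = ~(q ^ r)
t2 = ~(t1 ^ r) = ~((~(q ^ r)) ^ r)
t3 = p & t2 = p & (~((~(q ^ r)) ^ r))
t4 = ~(r ^ t3) = ~(r ^ (p & (~((~(q ^ r)) ^ r))))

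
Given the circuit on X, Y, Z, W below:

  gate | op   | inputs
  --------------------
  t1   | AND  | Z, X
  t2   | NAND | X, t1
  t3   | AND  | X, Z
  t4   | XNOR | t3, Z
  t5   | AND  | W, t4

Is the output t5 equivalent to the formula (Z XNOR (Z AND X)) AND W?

Yes

t3 = X AND Z
t4 = t3 XNOR Z = (X AND Z) XNOR Z
t5 = W AND t4 = W AND ((X AND Z) XNOR Z)
At X=0, Y=0, Z=0, W=0: circuit gives 0, formula gives 0.
At X=0, Y=0, Z=0, W=1: circuit gives 1, formula gives 1.
Agrees on all 16 inputs.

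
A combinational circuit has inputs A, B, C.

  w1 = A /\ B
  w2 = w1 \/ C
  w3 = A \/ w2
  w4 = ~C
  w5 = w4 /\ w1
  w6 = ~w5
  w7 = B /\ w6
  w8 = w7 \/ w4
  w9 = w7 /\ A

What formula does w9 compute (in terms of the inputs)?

(B /\ ~(~C /\ (A /\ B))) /\ A

w1 = A /\ B
w4 = ~C
w5 = w4 /\ w1 = ~C /\ (A /\ B)
w6 = ~w5 = ~(~C /\ (A /\ B))
w7 = B /\ w6 = B /\ ~(~C /\ (A /\ B))
w9 = w7 /\ A = (B /\ ~(~C /\ (A /\ B))) /\ A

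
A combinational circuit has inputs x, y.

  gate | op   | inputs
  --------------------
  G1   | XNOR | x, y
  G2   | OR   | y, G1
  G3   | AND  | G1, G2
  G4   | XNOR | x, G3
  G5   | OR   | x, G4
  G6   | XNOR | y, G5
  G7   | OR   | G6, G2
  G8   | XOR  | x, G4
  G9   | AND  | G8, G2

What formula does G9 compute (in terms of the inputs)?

(x XOR (x XNOR ((x XNOR y) AND (y OR (x XNOR y))))) AND (y OR (x XNOR y))

G1 = x XNOR y
G2 = y OR G1 = y OR (x XNOR y)
G3 = G1 AND G2 = (x XNOR y) AND (y OR (x XNOR y))
G4 = x XNOR G3 = x XNOR ((x XNOR y) AND (y OR (x XNOR y)))
G8 = x XOR G4 = x XOR (x XNOR ((x XNOR y) AND (y OR (x XNOR y))))
G9 = G8 AND G2 = (x XOR (x XNOR ((x XNOR y) AND (y OR (x XNOR y))))) AND (y OR (x XNOR y))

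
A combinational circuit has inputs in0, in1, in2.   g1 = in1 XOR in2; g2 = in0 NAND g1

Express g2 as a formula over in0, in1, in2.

in0 NAND (in1 XOR in2)

g1 = in1 XOR in2
g2 = in0 NAND g1 = in0 NAND (in1 XOR in2)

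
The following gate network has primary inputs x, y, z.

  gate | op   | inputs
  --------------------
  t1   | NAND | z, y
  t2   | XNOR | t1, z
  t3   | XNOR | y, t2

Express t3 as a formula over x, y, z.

t1 = z NAND y
t2 = t1 XNOR z = (z NAND y) XNOR z
t3 = y XNOR t2 = y XNOR ((z NAND y) XNOR z)

y XNOR ((z NAND y) XNOR z)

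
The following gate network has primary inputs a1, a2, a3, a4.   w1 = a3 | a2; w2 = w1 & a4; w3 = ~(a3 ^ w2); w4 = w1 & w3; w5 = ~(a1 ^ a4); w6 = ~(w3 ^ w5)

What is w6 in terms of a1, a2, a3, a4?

w1 = a3 | a2
w2 = w1 & a4 = (a3 | a2) & a4
w3 = ~(a3 ^ w2) = ~(a3 ^ ((a3 | a2) & a4))
w5 = ~(a1 ^ a4)
w6 = ~(w3 ^ w5) = ~((~(a3 ^ ((a3 | a2) & a4))) ^ (~(a1 ^ a4)))

~((~(a3 ^ ((a3 | a2) & a4))) ^ (~(a1 ^ a4)))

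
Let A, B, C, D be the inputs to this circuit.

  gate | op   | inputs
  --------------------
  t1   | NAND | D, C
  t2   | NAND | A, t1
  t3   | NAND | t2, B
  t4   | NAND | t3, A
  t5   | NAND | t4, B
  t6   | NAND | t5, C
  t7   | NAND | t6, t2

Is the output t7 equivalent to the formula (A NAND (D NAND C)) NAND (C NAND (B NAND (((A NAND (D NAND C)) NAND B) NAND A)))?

t1 = D NAND C
t2 = A NAND t1 = A NAND (D NAND C)
t3 = t2 NAND B = (A NAND (D NAND C)) NAND B
t4 = t3 NAND A = ((A NAND (D NAND C)) NAND B) NAND A
t5 = t4 NAND B = (((A NAND (D NAND C)) NAND B) NAND A) NAND B
t6 = t5 NAND C = ((((A NAND (D NAND C)) NAND B) NAND A) NAND B) NAND C
t7 = t6 NAND t2 = (((((A NAND (D NAND C)) NAND B) NAND A) NAND B) NAND C) NAND (A NAND (D NAND C))
At A=0, B=0, C=0, D=0: circuit gives 0, formula gives 0.
At A=0, B=0, C=1, D=0: circuit gives 1, formula gives 1.
Agrees on all 16 inputs.

Yes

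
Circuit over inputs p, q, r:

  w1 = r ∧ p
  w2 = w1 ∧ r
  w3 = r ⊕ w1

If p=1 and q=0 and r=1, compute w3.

0

w1 = 1 ∧ 1 = 1
w3 = 1 ⊕ 1 = 0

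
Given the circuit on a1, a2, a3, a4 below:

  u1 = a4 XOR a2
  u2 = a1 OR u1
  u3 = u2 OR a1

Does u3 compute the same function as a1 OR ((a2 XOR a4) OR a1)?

u1 = a4 XOR a2
u2 = a1 OR u1 = a1 OR (a4 XOR a2)
u3 = u2 OR a1 = (a1 OR (a4 XOR a2)) OR a1
At a1=0, a2=0, a3=0, a4=0: circuit gives 0, formula gives 0.
At a1=0, a2=0, a3=0, a4=1: circuit gives 1, formula gives 1.
Agrees on all 16 inputs.

Yes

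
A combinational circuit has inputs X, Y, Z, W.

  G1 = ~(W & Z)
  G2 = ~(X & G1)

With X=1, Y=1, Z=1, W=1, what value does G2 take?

G1 = ~(1 & 1) = 0
G2 = ~(1 & 0) = 1

1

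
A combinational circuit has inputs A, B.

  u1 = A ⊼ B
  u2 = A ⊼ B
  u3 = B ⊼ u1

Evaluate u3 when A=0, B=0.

u1 = 0 ⊼ 0 = 1
u3 = 0 ⊼ 1 = 1

1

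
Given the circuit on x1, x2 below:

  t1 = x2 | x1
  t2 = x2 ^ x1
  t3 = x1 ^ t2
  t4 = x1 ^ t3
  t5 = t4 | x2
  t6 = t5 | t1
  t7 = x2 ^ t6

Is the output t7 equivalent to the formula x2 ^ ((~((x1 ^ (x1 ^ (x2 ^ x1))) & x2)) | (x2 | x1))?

No

t1 = x2 | x1
t2 = x2 ^ x1
t3 = x1 ^ t2 = x1 ^ (x2 ^ x1)
t4 = x1 ^ t3 = x1 ^ (x1 ^ (x2 ^ x1))
t5 = t4 | x2 = (x1 ^ (x1 ^ (x2 ^ x1))) | x2
t6 = t5 | t1 = ((x1 ^ (x1 ^ (x2 ^ x1))) | x2) | (x2 | x1)
t7 = x2 ^ t6 = x2 ^ (((x1 ^ (x1 ^ (x2 ^ x1))) | x2) | (x2 | x1))
At x1=0, x2=0: circuit gives 0, formula gives 1.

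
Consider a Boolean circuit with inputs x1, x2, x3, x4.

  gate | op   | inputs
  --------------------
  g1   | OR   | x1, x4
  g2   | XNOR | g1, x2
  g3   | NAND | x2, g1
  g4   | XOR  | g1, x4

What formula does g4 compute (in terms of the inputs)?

(x1 OR x4) XOR x4

g1 = x1 OR x4
g4 = g1 XOR x4 = (x1 OR x4) XOR x4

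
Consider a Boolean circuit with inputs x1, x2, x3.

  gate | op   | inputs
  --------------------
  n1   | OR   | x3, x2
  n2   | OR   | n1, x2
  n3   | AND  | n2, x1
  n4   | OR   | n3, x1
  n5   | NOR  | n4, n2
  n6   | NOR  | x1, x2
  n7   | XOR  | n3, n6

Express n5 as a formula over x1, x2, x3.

((((x3 OR x2) OR x2) AND x1) OR x1) NOR ((x3 OR x2) OR x2)

n1 = x3 OR x2
n2 = n1 OR x2 = (x3 OR x2) OR x2
n3 = n2 AND x1 = ((x3 OR x2) OR x2) AND x1
n4 = n3 OR x1 = (((x3 OR x2) OR x2) AND x1) OR x1
n5 = n4 NOR n2 = ((((x3 OR x2) OR x2) AND x1) OR x1) NOR ((x3 OR x2) OR x2)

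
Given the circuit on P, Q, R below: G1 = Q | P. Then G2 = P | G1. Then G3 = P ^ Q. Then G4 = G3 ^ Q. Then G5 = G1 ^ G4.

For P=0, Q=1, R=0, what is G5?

1

G1 = 1 | 0 = 1
G3 = 0 ^ 1 = 1
G4 = 1 ^ 1 = 0
G5 = 1 ^ 0 = 1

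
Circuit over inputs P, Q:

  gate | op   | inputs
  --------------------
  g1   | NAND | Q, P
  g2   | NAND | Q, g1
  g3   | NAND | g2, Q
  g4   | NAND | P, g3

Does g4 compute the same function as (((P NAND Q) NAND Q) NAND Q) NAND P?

g1 = Q NAND P
g2 = Q NAND g1 = Q NAND (Q NAND P)
g3 = g2 NAND Q = (Q NAND (Q NAND P)) NAND Q
g4 = P NAND g3 = P NAND ((Q NAND (Q NAND P)) NAND Q)
At P=1, Q=0: circuit gives 0, formula gives 0.
At P=0, Q=0: circuit gives 1, formula gives 1.
Agrees on all 4 inputs.

Yes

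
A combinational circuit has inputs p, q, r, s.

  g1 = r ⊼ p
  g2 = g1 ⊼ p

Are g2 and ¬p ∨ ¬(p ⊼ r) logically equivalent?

Yes

g1 = r ⊼ p
g2 = g1 ⊼ p = (r ⊼ p) ⊼ p
At p=1, q=0, r=0, s=0: circuit gives 0, formula gives 0.
At p=0, q=0, r=0, s=0: circuit gives 1, formula gives 1.
Agrees on all 16 inputs.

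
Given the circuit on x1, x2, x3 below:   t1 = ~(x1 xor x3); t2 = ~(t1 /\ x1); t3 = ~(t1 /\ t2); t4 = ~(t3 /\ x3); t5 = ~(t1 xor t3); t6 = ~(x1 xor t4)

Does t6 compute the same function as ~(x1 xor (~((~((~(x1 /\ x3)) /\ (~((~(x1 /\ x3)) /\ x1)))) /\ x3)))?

No

t1 = ~(x1 xor x3)
t2 = ~(t1 /\ x1) = ~((~(x1 xor x3)) /\ x1)
t3 = ~(t1 /\ t2) = ~((~(x1 xor x3)) /\ (~((~(x1 xor x3)) /\ x1)))
t4 = ~(t3 /\ x3) = ~((~((~(x1 xor x3)) /\ (~((~(x1 xor x3)) /\ x1)))) /\ x3)
t6 = ~(x1 xor t4) = ~(x1 xor (~((~((~(x1 xor x3)) /\ (~((~(x1 xor x3)) /\ x1)))) /\ x3)))
At x1=0, x2=0, x3=1: circuit gives 1, formula gives 0.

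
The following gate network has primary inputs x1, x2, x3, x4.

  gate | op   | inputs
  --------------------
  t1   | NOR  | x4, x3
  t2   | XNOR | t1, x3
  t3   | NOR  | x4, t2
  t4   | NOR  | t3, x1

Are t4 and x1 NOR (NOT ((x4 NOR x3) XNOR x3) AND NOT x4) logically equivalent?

Yes

t1 = x4 NOR x3
t2 = t1 XNOR x3 = (x4 NOR x3) XNOR x3
t3 = x4 NOR t2 = x4 NOR ((x4 NOR x3) XNOR x3)
t4 = t3 NOR x1 = (x4 NOR ((x4 NOR x3) XNOR x3)) NOR x1
At x1=0, x2=0, x3=0, x4=0: circuit gives 0, formula gives 0.
At x1=0, x2=0, x3=0, x4=1: circuit gives 1, formula gives 1.
Agrees on all 16 inputs.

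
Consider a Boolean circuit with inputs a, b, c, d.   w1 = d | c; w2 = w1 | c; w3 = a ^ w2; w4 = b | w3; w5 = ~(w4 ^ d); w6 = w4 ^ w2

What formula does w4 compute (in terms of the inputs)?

b | (a ^ ((d | c) | c))

w1 = d | c
w2 = w1 | c = (d | c) | c
w3 = a ^ w2 = a ^ ((d | c) | c)
w4 = b | w3 = b | (a ^ ((d | c) | c))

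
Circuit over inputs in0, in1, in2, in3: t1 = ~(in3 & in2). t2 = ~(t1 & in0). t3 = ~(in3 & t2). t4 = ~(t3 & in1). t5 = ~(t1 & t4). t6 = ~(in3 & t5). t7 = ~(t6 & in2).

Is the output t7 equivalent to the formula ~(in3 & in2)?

No

t1 = ~(in3 & in2)
t2 = ~(t1 & in0) = ~((~(in3 & in2)) & in0)
t3 = ~(in3 & t2) = ~(in3 & (~((~(in3 & in2)) & in0)))
t4 = ~(t3 & in1) = ~((~(in3 & (~((~(in3 & in2)) & in0)))) & in1)
t5 = ~(t1 & t4) = ~((~(in3 & in2)) & (~((~(in3 & (~((~(in3 & in2)) & in0)))) & in1)))
t6 = ~(in3 & t5) = ~(in3 & (~((~(in3 & in2)) & (~((~(in3 & (~((~(in3 & in2)) & in0)))) & in1)))))
t7 = ~(t6 & in2) = ~((~(in3 & (~((~(in3 & in2)) & (~((~(in3 & (~((~(in3 & in2)) & in0)))) & in1)))))) & in2)
At in0=0, in1=0, in2=1, in3=0: circuit gives 0, formula gives 1.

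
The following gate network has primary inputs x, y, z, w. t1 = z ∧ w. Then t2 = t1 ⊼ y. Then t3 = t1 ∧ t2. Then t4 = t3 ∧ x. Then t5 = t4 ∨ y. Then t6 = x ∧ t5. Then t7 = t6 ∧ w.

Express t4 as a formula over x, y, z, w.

t1 = z ∧ w
t2 = t1 ⊼ y = (z ∧ w) ⊼ y
t3 = t1 ∧ t2 = (z ∧ w) ∧ ((z ∧ w) ⊼ y)
t4 = t3 ∧ x = ((z ∧ w) ∧ ((z ∧ w) ⊼ y)) ∧ x

((z ∧ w) ∧ ((z ∧ w) ⊼ y)) ∧ x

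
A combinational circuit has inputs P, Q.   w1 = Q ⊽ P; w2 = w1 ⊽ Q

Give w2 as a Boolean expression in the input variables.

w1 = Q ⊽ P
w2 = w1 ⊽ Q = (Q ⊽ P) ⊽ Q

(Q ⊽ P) ⊽ Q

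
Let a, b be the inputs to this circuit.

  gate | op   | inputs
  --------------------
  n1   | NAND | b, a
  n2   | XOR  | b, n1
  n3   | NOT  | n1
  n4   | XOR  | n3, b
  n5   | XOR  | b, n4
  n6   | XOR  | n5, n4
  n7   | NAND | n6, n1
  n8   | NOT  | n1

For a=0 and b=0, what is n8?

n1 = 0 NAND 0 = 1
n8 = NOT 1 = 0

0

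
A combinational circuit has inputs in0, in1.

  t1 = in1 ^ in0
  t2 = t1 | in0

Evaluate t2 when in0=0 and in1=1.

t1 = 1 ^ 0 = 1
t2 = 1 | 0 = 1

1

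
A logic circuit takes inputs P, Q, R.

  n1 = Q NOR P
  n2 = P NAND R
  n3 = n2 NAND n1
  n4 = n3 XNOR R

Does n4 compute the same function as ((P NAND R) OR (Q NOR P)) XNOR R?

n1 = Q NOR P
n2 = P NAND R
n3 = n2 NAND n1 = (P NAND R) NAND (Q NOR P)
n4 = n3 XNOR R = ((P NAND R) NAND (Q NOR P)) XNOR R
At P=0, Q=0, R=0: circuit gives 1, formula gives 0.

No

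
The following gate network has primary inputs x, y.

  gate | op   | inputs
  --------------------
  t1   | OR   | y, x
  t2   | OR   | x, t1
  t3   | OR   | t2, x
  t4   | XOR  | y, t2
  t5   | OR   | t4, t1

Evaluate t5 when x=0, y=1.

1

t1 = 1 OR 0 = 1
t2 = 0 OR 1 = 1
t4 = 1 XOR 1 = 0
t5 = 0 OR 1 = 1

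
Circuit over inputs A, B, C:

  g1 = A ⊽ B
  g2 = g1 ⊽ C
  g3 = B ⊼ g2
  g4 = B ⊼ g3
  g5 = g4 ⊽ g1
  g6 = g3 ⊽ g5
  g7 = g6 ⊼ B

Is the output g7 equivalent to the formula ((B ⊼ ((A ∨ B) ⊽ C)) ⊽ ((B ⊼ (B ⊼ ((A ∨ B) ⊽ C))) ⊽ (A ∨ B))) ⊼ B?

g1 = A ⊽ B
g2 = g1 ⊽ C = (A ⊽ B) ⊽ C
g3 = B ⊼ g2 = B ⊼ ((A ⊽ B) ⊽ C)
g4 = B ⊼ g3 = B ⊼ (B ⊼ ((A ⊽ B) ⊽ C))
g5 = g4 ⊽ g1 = (B ⊼ (B ⊼ ((A ⊽ B) ⊽ C))) ⊽ (A ⊽ B)
g6 = g3 ⊽ g5 = (B ⊼ ((A ⊽ B) ⊽ C)) ⊽ ((B ⊼ (B ⊼ ((A ⊽ B) ⊽ C))) ⊽ (A ⊽ B))
g7 = g6 ⊼ B = ((B ⊼ ((A ⊽ B) ⊽ C)) ⊽ ((B ⊼ (B ⊼ ((A ⊽ B) ⊽ C))) ⊽ (A ⊽ B))) ⊼ B
At A=0, B=1, C=0: circuit gives 0, formula gives 1.

No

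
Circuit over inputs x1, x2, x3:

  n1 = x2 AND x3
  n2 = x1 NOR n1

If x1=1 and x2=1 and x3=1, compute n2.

n1 = 1 AND 1 = 1
n2 = 1 NOR 1 = 0

0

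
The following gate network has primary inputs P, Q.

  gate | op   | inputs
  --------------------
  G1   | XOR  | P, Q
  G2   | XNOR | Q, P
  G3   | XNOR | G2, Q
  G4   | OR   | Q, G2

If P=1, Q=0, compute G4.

0

G2 = 0 XNOR 1 = 0
G4 = 0 OR 0 = 0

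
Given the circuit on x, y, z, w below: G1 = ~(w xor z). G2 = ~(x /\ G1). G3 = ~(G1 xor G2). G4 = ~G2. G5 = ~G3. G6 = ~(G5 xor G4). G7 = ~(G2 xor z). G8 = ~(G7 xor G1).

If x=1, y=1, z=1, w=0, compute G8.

G1 = ~(0 xor 1) = 0
G2 = ~(1 /\ 0) = 1
G7 = ~(1 xor 1) = 1
G8 = ~(1 xor 0) = 0

0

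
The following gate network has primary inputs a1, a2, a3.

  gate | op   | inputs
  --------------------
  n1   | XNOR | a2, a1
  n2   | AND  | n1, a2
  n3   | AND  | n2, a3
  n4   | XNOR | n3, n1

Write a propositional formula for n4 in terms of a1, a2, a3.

n1 = a2 XNOR a1
n2 = n1 AND a2 = (a2 XNOR a1) AND a2
n3 = n2 AND a3 = ((a2 XNOR a1) AND a2) AND a3
n4 = n3 XNOR n1 = (((a2 XNOR a1) AND a2) AND a3) XNOR (a2 XNOR a1)

(((a2 XNOR a1) AND a2) AND a3) XNOR (a2 XNOR a1)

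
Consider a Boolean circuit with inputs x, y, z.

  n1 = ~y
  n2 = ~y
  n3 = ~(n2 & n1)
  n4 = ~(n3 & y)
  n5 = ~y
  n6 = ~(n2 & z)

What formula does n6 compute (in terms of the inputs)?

~(~y & z)

n2 = ~y
n6 = ~(n2 & z) = ~(~y & z)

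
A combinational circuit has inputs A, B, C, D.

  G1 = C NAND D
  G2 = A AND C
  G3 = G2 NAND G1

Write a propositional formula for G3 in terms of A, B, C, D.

G1 = C NAND D
G2 = A AND C
G3 = G2 NAND G1 = (A AND C) NAND (C NAND D)

(A AND C) NAND (C NAND D)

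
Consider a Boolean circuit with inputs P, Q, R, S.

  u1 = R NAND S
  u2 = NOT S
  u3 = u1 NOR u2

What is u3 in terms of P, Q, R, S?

(R NAND S) NOR NOT S

u1 = R NAND S
u2 = NOT S
u3 = u1 NOR u2 = (R NAND S) NOR NOT S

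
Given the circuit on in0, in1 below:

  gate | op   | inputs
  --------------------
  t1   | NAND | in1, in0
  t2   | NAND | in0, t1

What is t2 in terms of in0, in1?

in0 NAND (in1 NAND in0)

t1 = in1 NAND in0
t2 = in0 NAND t1 = in0 NAND (in1 NAND in0)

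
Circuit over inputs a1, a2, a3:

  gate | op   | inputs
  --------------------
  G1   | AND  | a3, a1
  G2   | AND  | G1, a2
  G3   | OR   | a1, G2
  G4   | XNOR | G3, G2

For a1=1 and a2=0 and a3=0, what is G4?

0

G1 = 0 AND 1 = 0
G2 = 0 AND 0 = 0
G3 = 1 OR 0 = 1
G4 = 1 XNOR 0 = 0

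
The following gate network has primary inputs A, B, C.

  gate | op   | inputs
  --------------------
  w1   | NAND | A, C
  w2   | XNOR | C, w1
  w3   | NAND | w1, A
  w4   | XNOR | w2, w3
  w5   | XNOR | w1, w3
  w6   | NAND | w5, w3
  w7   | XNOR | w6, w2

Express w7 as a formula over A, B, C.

w1 = A NAND C
w2 = C XNOR w1 = C XNOR (A NAND C)
w3 = w1 NAND A = (A NAND C) NAND A
w5 = w1 XNOR w3 = (A NAND C) XNOR ((A NAND C) NAND A)
w6 = w5 NAND w3 = ((A NAND C) XNOR ((A NAND C) NAND A)) NAND ((A NAND C) NAND A)
w7 = w6 XNOR w2 = (((A NAND C) XNOR ((A NAND C) NAND A)) NAND ((A NAND C) NAND A)) XNOR (C XNOR (A NAND C))

(((A NAND C) XNOR ((A NAND C) NAND A)) NAND ((A NAND C) NAND A)) XNOR (C XNOR (A NAND C))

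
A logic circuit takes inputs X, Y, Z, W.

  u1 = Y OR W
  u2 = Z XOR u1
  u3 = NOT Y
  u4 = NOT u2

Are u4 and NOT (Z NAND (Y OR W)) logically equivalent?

No

u1 = Y OR W
u2 = Z XOR u1 = Z XOR (Y OR W)
u4 = NOT u2 = NOT (Z XOR (Y OR W))
At X=0, Y=0, Z=0, W=0: circuit gives 1, formula gives 0.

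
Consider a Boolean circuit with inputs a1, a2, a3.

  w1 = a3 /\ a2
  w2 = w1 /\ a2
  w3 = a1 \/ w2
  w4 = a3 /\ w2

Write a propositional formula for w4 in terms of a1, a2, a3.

a3 /\ ((a3 /\ a2) /\ a2)

w1 = a3 /\ a2
w2 = w1 /\ a2 = (a3 /\ a2) /\ a2
w4 = a3 /\ w2 = a3 /\ ((a3 /\ a2) /\ a2)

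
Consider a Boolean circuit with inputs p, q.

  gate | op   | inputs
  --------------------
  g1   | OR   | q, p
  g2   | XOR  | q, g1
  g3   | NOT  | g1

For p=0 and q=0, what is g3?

1

g1 = 0 OR 0 = 0
g3 = NOT 0 = 1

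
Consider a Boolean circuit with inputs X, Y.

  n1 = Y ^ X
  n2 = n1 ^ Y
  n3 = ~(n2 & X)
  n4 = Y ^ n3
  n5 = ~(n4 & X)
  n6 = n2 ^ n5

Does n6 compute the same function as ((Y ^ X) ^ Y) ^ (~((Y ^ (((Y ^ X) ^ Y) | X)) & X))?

No

n1 = Y ^ X
n2 = n1 ^ Y = (Y ^ X) ^ Y
n3 = ~(n2 & X) = ~(((Y ^ X) ^ Y) & X)
n4 = Y ^ n3 = Y ^ (~(((Y ^ X) ^ Y) & X))
n5 = ~(n4 & X) = ~((Y ^ (~(((Y ^ X) ^ Y) & X))) & X)
n6 = n2 ^ n5 = ((Y ^ X) ^ Y) ^ (~((Y ^ (~(((Y ^ X) ^ Y) & X))) & X))
At X=1, Y=0: circuit gives 0, formula gives 1.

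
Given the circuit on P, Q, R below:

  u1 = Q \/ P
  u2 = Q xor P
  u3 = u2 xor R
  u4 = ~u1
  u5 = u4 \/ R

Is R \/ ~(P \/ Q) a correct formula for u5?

Yes

u1 = Q \/ P
u4 = ~u1 = ~(Q \/ P)
u5 = u4 \/ R = ~(Q \/ P) \/ R
At P=0, Q=1, R=0: circuit gives 0, formula gives 0.
At P=0, Q=0, R=0: circuit gives 1, formula gives 1.
Agrees on all 8 inputs.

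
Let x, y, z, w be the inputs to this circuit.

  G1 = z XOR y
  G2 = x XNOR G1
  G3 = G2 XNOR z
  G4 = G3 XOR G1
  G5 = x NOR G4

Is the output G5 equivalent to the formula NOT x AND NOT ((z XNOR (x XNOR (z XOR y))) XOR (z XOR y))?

Yes

G1 = z XOR y
G2 = x XNOR G1 = x XNOR (z XOR y)
G3 = G2 XNOR z = (x XNOR (z XOR y)) XNOR z
G4 = G3 XOR G1 = ((x XNOR (z XOR y)) XNOR z) XOR (z XOR y)
G5 = x NOR G4 = x NOR (((x XNOR (z XOR y)) XNOR z) XOR (z XOR y))
At x=0, y=0, z=1, w=0: circuit gives 0, formula gives 0.
At x=0, y=0, z=0, w=0: circuit gives 1, formula gives 1.
Agrees on all 16 inputs.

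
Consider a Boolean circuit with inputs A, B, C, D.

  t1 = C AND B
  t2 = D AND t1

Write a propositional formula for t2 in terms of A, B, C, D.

t1 = C AND B
t2 = D AND t1 = D AND (C AND B)

D AND (C AND B)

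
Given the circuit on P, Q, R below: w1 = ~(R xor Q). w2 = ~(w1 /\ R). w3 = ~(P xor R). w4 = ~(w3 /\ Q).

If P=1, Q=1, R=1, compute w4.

0

w3 = ~(1 xor 1) = 1
w4 = ~(1 /\ 1) = 0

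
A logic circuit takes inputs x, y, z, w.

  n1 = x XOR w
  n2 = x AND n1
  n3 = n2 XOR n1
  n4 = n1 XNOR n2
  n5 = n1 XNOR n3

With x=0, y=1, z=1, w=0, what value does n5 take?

n1 = 0 XOR 0 = 0
n2 = 0 AND 0 = 0
n3 = 0 XOR 0 = 0
n5 = 0 XNOR 0 = 1

1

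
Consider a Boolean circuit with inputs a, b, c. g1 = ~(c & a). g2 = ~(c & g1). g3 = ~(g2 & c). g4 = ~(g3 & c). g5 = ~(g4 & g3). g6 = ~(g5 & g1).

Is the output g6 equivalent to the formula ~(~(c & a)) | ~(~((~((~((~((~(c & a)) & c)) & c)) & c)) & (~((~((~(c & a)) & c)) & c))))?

g1 = ~(c & a)
g2 = ~(c & g1) = ~(c & (~(c & a)))
g3 = ~(g2 & c) = ~((~(c & (~(c & a)))) & c)
g4 = ~(g3 & c) = ~((~((~(c & (~(c & a)))) & c)) & c)
g5 = ~(g4 & g3) = ~((~((~((~(c & (~(c & a)))) & c)) & c)) & (~((~(c & (~(c & a)))) & c)))
g6 = ~(g5 & g1) = ~((~((~((~((~(c & (~(c & a)))) & c)) & c)) & (~((~(c & (~(c & a)))) & c)))) & (~(c & a)))
At a=0, b=0, c=1: circuit gives 0, formula gives 0.
At a=0, b=0, c=0: circuit gives 1, formula gives 1.
Agrees on all 8 inputs.

Yes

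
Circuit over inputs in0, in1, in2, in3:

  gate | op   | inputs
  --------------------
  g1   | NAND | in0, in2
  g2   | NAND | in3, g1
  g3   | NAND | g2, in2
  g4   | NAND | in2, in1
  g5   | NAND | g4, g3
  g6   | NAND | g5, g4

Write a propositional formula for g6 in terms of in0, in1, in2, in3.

((in2 NAND in1) NAND ((in3 NAND (in0 NAND in2)) NAND in2)) NAND (in2 NAND in1)

g1 = in0 NAND in2
g2 = in3 NAND g1 = in3 NAND (in0 NAND in2)
g3 = g2 NAND in2 = (in3 NAND (in0 NAND in2)) NAND in2
g4 = in2 NAND in1
g5 = g4 NAND g3 = (in2 NAND in1) NAND ((in3 NAND (in0 NAND in2)) NAND in2)
g6 = g5 NAND g4 = ((in2 NAND in1) NAND ((in3 NAND (in0 NAND in2)) NAND in2)) NAND (in2 NAND in1)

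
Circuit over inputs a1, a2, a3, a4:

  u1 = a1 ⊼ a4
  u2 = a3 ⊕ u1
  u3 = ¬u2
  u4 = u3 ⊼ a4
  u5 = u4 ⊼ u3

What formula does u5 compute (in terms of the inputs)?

(¬(a3 ⊕ (a1 ⊼ a4)) ⊼ a4) ⊼ ¬(a3 ⊕ (a1 ⊼ a4))

u1 = a1 ⊼ a4
u2 = a3 ⊕ u1 = a3 ⊕ (a1 ⊼ a4)
u3 = ¬u2 = ¬(a3 ⊕ (a1 ⊼ a4))
u4 = u3 ⊼ a4 = ¬(a3 ⊕ (a1 ⊼ a4)) ⊼ a4
u5 = u4 ⊼ u3 = (¬(a3 ⊕ (a1 ⊼ a4)) ⊼ a4) ⊼ ¬(a3 ⊕ (a1 ⊼ a4))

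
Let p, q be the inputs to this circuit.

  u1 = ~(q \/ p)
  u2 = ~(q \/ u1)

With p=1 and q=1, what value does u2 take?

u1 = ~(1 \/ 1) = 0
u2 = ~(1 \/ 0) = 0

0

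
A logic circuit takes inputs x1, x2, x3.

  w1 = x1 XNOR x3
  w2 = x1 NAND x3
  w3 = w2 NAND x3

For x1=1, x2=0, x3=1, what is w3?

w2 = 1 NAND 1 = 0
w3 = 0 NAND 1 = 1

1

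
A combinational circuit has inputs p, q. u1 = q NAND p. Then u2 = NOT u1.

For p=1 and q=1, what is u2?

1

u1 = 1 NAND 1 = 0
u2 = NOT 0 = 1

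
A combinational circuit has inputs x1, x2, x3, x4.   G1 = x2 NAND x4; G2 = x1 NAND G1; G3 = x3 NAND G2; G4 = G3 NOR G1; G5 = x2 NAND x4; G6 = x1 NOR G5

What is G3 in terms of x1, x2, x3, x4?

x3 NAND (x1 NAND (x2 NAND x4))

G1 = x2 NAND x4
G2 = x1 NAND G1 = x1 NAND (x2 NAND x4)
G3 = x3 NAND G2 = x3 NAND (x1 NAND (x2 NAND x4))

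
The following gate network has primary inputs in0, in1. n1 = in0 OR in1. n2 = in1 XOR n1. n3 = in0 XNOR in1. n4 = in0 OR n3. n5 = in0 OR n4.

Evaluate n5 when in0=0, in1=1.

0

n3 = 0 XNOR 1 = 0
n4 = 0 OR 0 = 0
n5 = 0 OR 0 = 0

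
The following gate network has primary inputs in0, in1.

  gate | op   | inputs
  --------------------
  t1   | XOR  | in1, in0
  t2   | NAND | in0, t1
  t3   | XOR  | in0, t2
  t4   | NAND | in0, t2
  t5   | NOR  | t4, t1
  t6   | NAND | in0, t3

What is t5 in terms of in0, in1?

t1 = in1 XOR in0
t2 = in0 NAND t1 = in0 NAND (in1 XOR in0)
t4 = in0 NAND t2 = in0 NAND (in0 NAND (in1 XOR in0))
t5 = t4 NOR t1 = (in0 NAND (in0 NAND (in1 XOR in0))) NOR (in1 XOR in0)

(in0 NAND (in0 NAND (in1 XOR in0))) NOR (in1 XOR in0)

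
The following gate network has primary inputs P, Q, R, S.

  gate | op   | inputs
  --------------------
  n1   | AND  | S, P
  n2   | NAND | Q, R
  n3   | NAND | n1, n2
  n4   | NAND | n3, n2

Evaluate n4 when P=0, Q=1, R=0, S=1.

0

n1 = 1 AND 0 = 0
n2 = 1 NAND 0 = 1
n3 = 0 NAND 1 = 1
n4 = 1 NAND 1 = 0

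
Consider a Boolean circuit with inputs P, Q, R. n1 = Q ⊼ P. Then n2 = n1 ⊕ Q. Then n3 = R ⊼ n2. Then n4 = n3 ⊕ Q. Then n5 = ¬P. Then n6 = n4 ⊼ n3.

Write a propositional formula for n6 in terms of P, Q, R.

n1 = Q ⊼ P
n2 = n1 ⊕ Q = (Q ⊼ P) ⊕ Q
n3 = R ⊼ n2 = R ⊼ ((Q ⊼ P) ⊕ Q)
n4 = n3 ⊕ Q = (R ⊼ ((Q ⊼ P) ⊕ Q)) ⊕ Q
n6 = n4 ⊼ n3 = ((R ⊼ ((Q ⊼ P) ⊕ Q)) ⊕ Q) ⊼ (R ⊼ ((Q ⊼ P) ⊕ Q))

((R ⊼ ((Q ⊼ P) ⊕ Q)) ⊕ Q) ⊼ (R ⊼ ((Q ⊼ P) ⊕ Q))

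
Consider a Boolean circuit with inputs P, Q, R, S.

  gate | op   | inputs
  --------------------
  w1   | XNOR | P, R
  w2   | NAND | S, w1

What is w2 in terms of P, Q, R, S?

S NAND (P XNOR R)

w1 = P XNOR R
w2 = S NAND w1 = S NAND (P XNOR R)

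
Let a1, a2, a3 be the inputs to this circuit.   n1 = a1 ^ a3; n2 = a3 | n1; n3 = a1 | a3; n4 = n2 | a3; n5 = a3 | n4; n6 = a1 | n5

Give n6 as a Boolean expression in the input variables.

a1 | (a3 | ((a3 | (a1 ^ a3)) | a3))

n1 = a1 ^ a3
n2 = a3 | n1 = a3 | (a1 ^ a3)
n4 = n2 | a3 = (a3 | (a1 ^ a3)) | a3
n5 = a3 | n4 = a3 | ((a3 | (a1 ^ a3)) | a3)
n6 = a1 | n5 = a1 | (a3 | ((a3 | (a1 ^ a3)) | a3))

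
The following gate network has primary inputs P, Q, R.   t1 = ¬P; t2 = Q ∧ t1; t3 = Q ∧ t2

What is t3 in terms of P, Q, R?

t1 = ¬P
t2 = Q ∧ t1 = Q ∧ ¬P
t3 = Q ∧ t2 = Q ∧ (Q ∧ ¬P)

Q ∧ (Q ∧ ¬P)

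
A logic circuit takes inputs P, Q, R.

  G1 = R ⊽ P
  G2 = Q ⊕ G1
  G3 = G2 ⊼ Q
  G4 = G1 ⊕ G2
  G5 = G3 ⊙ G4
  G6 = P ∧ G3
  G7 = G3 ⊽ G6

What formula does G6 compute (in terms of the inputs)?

P ∧ ((Q ⊕ (R ⊽ P)) ⊼ Q)

G1 = R ⊽ P
G2 = Q ⊕ G1 = Q ⊕ (R ⊽ P)
G3 = G2 ⊼ Q = (Q ⊕ (R ⊽ P)) ⊼ Q
G6 = P ∧ G3 = P ∧ ((Q ⊕ (R ⊽ P)) ⊼ Q)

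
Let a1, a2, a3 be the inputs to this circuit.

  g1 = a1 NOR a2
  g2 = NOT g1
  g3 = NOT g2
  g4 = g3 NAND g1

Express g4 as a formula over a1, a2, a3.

NOT NOT (a1 NOR a2) NAND (a1 NOR a2)

g1 = a1 NOR a2
g2 = NOT g1 = NOT (a1 NOR a2)
g3 = NOT g2 = NOT NOT (a1 NOR a2)
g4 = g3 NAND g1 = NOT NOT (a1 NOR a2) NAND (a1 NOR a2)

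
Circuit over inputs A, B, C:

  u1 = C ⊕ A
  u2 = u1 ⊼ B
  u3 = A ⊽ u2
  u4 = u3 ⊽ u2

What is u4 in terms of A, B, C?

(A ⊽ ((C ⊕ A) ⊼ B)) ⊽ ((C ⊕ A) ⊼ B)

u1 = C ⊕ A
u2 = u1 ⊼ B = (C ⊕ A) ⊼ B
u3 = A ⊽ u2 = A ⊽ ((C ⊕ A) ⊼ B)
u4 = u3 ⊽ u2 = (A ⊽ ((C ⊕ A) ⊼ B)) ⊽ ((C ⊕ A) ⊼ B)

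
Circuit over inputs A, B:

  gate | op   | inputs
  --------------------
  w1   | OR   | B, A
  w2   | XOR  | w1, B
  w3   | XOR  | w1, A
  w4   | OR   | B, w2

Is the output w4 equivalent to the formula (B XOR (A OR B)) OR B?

w1 = B OR A
w2 = w1 XOR B = (B OR A) XOR B
w4 = B OR w2 = B OR ((B OR A) XOR B)
At A=0, B=0: circuit gives 0, formula gives 0.
At A=0, B=1: circuit gives 1, formula gives 1.
Agrees on all 4 inputs.

Yes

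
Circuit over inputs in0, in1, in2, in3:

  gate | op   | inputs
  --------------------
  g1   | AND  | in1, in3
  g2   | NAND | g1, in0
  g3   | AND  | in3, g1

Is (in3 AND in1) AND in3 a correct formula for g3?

Yes

g1 = in1 AND in3
g3 = in3 AND g1 = in3 AND (in1 AND in3)
At in0=0, in1=0, in2=0, in3=0: circuit gives 0, formula gives 0.
At in0=0, in1=1, in2=0, in3=1: circuit gives 1, formula gives 1.
Agrees on all 16 inputs.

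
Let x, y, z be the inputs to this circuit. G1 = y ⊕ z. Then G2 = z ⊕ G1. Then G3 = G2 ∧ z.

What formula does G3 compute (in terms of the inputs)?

G1 = y ⊕ z
G2 = z ⊕ G1 = z ⊕ (y ⊕ z)
G3 = G2 ∧ z = (z ⊕ (y ⊕ z)) ∧ z

(z ⊕ (y ⊕ z)) ∧ z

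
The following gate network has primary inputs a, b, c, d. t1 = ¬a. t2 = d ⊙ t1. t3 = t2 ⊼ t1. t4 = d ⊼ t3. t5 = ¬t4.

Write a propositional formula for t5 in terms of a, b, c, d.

¬(d ⊼ ((d ⊙ ¬a) ⊼ ¬a))

t1 = ¬a
t2 = d ⊙ t1 = d ⊙ ¬a
t3 = t2 ⊼ t1 = (d ⊙ ¬a) ⊼ ¬a
t4 = d ⊼ t3 = d ⊼ ((d ⊙ ¬a) ⊼ ¬a)
t5 = ¬t4 = ¬(d ⊼ ((d ⊙ ¬a) ⊼ ¬a))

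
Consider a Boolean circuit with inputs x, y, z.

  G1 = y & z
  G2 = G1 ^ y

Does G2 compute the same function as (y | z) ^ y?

G1 = y & z
G2 = G1 ^ y = (y & z) ^ y
At x=0, y=0, z=1: circuit gives 0, formula gives 1.

No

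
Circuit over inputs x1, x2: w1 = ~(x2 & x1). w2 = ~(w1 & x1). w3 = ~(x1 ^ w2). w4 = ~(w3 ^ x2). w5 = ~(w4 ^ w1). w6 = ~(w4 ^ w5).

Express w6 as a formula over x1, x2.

~((~((~(x1 ^ (~((~(x2 & x1)) & x1)))) ^ x2)) ^ (~((~((~(x1 ^ (~((~(x2 & x1)) & x1)))) ^ x2)) ^ (~(x2 & x1)))))

w1 = ~(x2 & x1)
w2 = ~(w1 & x1) = ~((~(x2 & x1)) & x1)
w3 = ~(x1 ^ w2) = ~(x1 ^ (~((~(x2 & x1)) & x1)))
w4 = ~(w3 ^ x2) = ~((~(x1 ^ (~((~(x2 & x1)) & x1)))) ^ x2)
w5 = ~(w4 ^ w1) = ~((~((~(x1 ^ (~((~(x2 & x1)) & x1)))) ^ x2)) ^ (~(x2 & x1)))
w6 = ~(w4 ^ w5) = ~((~((~(x1 ^ (~((~(x2 & x1)) & x1)))) ^ x2)) ^ (~((~((~(x1 ^ (~((~(x2 & x1)) & x1)))) ^ x2)) ^ (~(x2 & x1)))))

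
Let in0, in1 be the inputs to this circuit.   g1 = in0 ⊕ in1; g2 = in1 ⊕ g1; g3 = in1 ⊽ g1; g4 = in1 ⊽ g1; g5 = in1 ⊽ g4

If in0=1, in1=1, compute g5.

g1 = 1 ⊕ 1 = 0
g4 = 1 ⊽ 0 = 0
g5 = 1 ⊽ 0 = 0

0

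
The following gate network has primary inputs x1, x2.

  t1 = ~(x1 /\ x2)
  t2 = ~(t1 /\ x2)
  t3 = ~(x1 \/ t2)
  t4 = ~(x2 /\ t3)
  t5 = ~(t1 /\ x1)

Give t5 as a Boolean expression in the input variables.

~((~(x1 /\ x2)) /\ x1)

t1 = ~(x1 /\ x2)
t5 = ~(t1 /\ x1) = ~((~(x1 /\ x2)) /\ x1)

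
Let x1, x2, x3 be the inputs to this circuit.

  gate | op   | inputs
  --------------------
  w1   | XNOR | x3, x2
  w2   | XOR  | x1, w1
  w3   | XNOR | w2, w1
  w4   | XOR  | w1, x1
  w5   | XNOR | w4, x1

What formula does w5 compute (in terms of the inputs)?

w1 = x3 XNOR x2
w4 = w1 XOR x1 = (x3 XNOR x2) XOR x1
w5 = w4 XNOR x1 = ((x3 XNOR x2) XOR x1) XNOR x1

((x3 XNOR x2) XOR x1) XNOR x1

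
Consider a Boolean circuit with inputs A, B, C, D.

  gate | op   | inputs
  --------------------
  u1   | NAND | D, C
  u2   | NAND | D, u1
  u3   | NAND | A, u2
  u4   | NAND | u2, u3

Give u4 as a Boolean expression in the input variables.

(D NAND (D NAND C)) NAND (A NAND (D NAND (D NAND C)))

u1 = D NAND C
u2 = D NAND u1 = D NAND (D NAND C)
u3 = A NAND u2 = A NAND (D NAND (D NAND C))
u4 = u2 NAND u3 = (D NAND (D NAND C)) NAND (A NAND (D NAND (D NAND C)))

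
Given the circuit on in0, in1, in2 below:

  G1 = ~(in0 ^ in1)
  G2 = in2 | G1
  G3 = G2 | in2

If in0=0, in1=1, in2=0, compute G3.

0

G1 = ~(0 ^ 1) = 0
G2 = 0 | 0 = 0
G3 = 0 | 0 = 0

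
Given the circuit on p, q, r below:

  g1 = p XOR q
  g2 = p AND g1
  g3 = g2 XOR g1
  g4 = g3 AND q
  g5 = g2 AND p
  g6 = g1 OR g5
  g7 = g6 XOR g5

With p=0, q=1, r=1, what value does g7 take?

1

g1 = 0 XOR 1 = 1
g2 = 0 AND 1 = 0
g5 = 0 AND 0 = 0
g6 = 1 OR 0 = 1
g7 = 1 XOR 0 = 1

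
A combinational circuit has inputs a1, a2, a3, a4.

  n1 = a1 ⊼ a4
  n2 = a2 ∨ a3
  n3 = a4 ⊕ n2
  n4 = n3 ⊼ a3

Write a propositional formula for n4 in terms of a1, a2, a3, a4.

n2 = a2 ∨ a3
n3 = a4 ⊕ n2 = a4 ⊕ (a2 ∨ a3)
n4 = n3 ⊼ a3 = (a4 ⊕ (a2 ∨ a3)) ⊼ a3

(a4 ⊕ (a2 ∨ a3)) ⊼ a3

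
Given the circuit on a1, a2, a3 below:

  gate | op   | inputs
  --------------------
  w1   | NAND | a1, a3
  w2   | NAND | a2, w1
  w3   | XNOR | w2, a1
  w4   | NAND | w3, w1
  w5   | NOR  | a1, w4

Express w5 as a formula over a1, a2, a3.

w1 = a1 NAND a3
w2 = a2 NAND w1 = a2 NAND (a1 NAND a3)
w3 = w2 XNOR a1 = (a2 NAND (a1 NAND a3)) XNOR a1
w4 = w3 NAND w1 = ((a2 NAND (a1 NAND a3)) XNOR a1) NAND (a1 NAND a3)
w5 = a1 NOR w4 = a1 NOR (((a2 NAND (a1 NAND a3)) XNOR a1) NAND (a1 NAND a3))

a1 NOR (((a2 NAND (a1 NAND a3)) XNOR a1) NAND (a1 NAND a3))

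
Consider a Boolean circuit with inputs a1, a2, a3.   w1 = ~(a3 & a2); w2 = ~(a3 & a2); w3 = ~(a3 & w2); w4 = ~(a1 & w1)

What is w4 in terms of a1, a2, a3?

w1 = ~(a3 & a2)
w4 = ~(a1 & w1) = ~(a1 & (~(a3 & a2)))

~(a1 & (~(a3 & a2)))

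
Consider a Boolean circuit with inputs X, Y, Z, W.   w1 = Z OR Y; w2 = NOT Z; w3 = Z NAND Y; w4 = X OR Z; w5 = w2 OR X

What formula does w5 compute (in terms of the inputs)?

w2 = NOT Z
w5 = w2 OR X = NOT Z OR X

NOT Z OR X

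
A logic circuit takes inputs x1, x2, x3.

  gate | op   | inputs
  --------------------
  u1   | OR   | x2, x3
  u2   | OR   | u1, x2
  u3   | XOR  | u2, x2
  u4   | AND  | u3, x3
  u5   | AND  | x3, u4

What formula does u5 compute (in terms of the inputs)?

x3 AND ((((x2 OR x3) OR x2) XOR x2) AND x3)

u1 = x2 OR x3
u2 = u1 OR x2 = (x2 OR x3) OR x2
u3 = u2 XOR x2 = ((x2 OR x3) OR x2) XOR x2
u4 = u3 AND x3 = (((x2 OR x3) OR x2) XOR x2) AND x3
u5 = x3 AND u4 = x3 AND ((((x2 OR x3) OR x2) XOR x2) AND x3)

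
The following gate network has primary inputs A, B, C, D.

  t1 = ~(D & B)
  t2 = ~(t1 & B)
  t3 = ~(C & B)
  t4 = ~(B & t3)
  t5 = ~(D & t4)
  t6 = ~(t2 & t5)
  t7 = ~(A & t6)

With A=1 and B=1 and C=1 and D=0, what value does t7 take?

t1 = ~(0 & 1) = 1
t2 = ~(1 & 1) = 0
t3 = ~(1 & 1) = 0
t4 = ~(1 & 0) = 1
t5 = ~(0 & 1) = 1
t6 = ~(0 & 1) = 1
t7 = ~(1 & 1) = 0

0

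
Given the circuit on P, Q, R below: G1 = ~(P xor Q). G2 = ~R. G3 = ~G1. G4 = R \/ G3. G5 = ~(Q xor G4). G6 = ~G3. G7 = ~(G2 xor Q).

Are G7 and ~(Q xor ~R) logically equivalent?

Yes

G2 = ~R
G7 = ~(G2 xor Q) = ~(~R xor Q)
At P=0, Q=0, R=0: circuit gives 0, formula gives 0.
At P=0, Q=0, R=1: circuit gives 1, formula gives 1.
Agrees on all 8 inputs.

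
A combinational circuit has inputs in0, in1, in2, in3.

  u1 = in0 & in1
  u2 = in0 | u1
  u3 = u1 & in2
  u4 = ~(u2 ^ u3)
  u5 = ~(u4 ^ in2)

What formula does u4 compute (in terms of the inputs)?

u1 = in0 & in1
u2 = in0 | u1 = in0 | (in0 & in1)
u3 = u1 & in2 = (in0 & in1) & in2
u4 = ~(u2 ^ u3) = ~((in0 | (in0 & in1)) ^ ((in0 & in1) & in2))

~((in0 | (in0 & in1)) ^ ((in0 & in1) & in2))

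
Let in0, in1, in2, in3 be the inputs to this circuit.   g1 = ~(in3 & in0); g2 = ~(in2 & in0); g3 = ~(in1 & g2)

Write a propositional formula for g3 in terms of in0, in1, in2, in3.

g2 = ~(in2 & in0)
g3 = ~(in1 & g2) = ~(in1 & (~(in2 & in0)))

~(in1 & (~(in2 & in0)))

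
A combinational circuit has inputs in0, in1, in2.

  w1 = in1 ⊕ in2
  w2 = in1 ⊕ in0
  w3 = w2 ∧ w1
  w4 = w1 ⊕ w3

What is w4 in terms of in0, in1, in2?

w1 = in1 ⊕ in2
w2 = in1 ⊕ in0
w3 = w2 ∧ w1 = (in1 ⊕ in0) ∧ (in1 ⊕ in2)
w4 = w1 ⊕ w3 = (in1 ⊕ in2) ⊕ ((in1 ⊕ in0) ∧ (in1 ⊕ in2))

(in1 ⊕ in2) ⊕ ((in1 ⊕ in0) ∧ (in1 ⊕ in2))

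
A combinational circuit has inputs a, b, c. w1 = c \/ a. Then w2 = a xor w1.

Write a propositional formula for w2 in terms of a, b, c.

a xor (c \/ a)

w1 = c \/ a
w2 = a xor w1 = a xor (c \/ a)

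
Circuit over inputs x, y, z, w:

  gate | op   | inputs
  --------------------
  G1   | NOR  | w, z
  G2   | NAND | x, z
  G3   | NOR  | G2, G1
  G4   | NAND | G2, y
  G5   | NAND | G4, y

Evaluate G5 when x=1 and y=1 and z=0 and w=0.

1

G2 = 1 NAND 0 = 1
G4 = 1 NAND 1 = 0
G5 = 0 NAND 1 = 1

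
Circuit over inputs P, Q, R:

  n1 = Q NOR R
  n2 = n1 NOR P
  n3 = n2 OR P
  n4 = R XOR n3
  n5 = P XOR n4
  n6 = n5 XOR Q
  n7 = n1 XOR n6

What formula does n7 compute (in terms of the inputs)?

n1 = Q NOR R
n2 = n1 NOR P = (Q NOR R) NOR P
n3 = n2 OR P = ((Q NOR R) NOR P) OR P
n4 = R XOR n3 = R XOR (((Q NOR R) NOR P) OR P)
n5 = P XOR n4 = P XOR (R XOR (((Q NOR R) NOR P) OR P))
n6 = n5 XOR Q = (P XOR (R XOR (((Q NOR R) NOR P) OR P))) XOR Q
n7 = n1 XOR n6 = (Q NOR R) XOR ((P XOR (R XOR (((Q NOR R) NOR P) OR P))) XOR Q)

(Q NOR R) XOR ((P XOR (R XOR (((Q NOR R) NOR P) OR P))) XOR Q)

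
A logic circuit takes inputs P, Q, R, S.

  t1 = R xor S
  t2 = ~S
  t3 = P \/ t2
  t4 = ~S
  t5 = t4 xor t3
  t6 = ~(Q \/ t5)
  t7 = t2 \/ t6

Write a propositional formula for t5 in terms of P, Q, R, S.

t2 = ~S
t3 = P \/ t2 = P \/ ~S
t4 = ~S
t5 = t4 xor t3 = ~S xor (P \/ ~S)

~S xor (P \/ ~S)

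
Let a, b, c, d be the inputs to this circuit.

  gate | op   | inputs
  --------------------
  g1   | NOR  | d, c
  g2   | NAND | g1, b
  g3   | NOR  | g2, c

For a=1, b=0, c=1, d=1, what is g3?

0

g1 = 1 NOR 1 = 0
g2 = 0 NAND 0 = 1
g3 = 1 NOR 1 = 0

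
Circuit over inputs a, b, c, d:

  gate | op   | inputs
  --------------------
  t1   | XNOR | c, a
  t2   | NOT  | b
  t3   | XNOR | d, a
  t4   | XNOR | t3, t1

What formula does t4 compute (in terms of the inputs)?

(d XNOR a) XNOR (c XNOR a)

t1 = c XNOR a
t3 = d XNOR a
t4 = t3 XNOR t1 = (d XNOR a) XNOR (c XNOR a)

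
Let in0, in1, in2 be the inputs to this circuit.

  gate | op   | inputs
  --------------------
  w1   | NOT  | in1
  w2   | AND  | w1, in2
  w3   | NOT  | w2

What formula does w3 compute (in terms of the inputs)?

w1 = NOT in1
w2 = w1 AND in2 = NOT in1 AND in2
w3 = NOT w2 = NOT (NOT in1 AND in2)

NOT (NOT in1 AND in2)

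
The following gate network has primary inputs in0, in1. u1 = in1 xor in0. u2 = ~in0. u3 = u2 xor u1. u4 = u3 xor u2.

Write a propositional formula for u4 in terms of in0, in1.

u1 = in1 xor in0
u2 = ~in0
u3 = u2 xor u1 = ~in0 xor (in1 xor in0)
u4 = u3 xor u2 = (~in0 xor (in1 xor in0)) xor ~in0

(~in0 xor (in1 xor in0)) xor ~in0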